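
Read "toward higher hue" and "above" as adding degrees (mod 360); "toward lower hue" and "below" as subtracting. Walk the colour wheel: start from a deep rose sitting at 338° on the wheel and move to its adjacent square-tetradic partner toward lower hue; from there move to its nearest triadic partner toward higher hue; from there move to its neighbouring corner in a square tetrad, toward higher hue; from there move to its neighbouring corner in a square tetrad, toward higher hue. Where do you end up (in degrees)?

−90° (square ↓): 338 − 90 = 248°
+120° (triadic ↑): 248 + 120 = 368 → 368 − 360 = 8°
+90° (square ↑): 8 + 90 = 98°
+90° (square ↑): 98 + 90 = 188°

188°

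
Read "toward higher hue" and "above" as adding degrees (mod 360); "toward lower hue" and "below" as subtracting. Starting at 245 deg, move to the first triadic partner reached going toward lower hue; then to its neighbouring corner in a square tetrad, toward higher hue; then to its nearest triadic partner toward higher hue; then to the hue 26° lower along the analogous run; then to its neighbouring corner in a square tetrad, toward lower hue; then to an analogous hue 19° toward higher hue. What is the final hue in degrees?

triadic ↓ −120°: 245 − 120 = 125°
square ↑ +90°: 125 + 90 = 215°
triadic ↑ +120°: 215 + 120 = 335°
analog 26° ↓ −26°: 335 − 26 = 309°
square ↓ −90°: 309 − 90 = 219°
analog 19° ↑ +19°: 219 + 19 = 238°

238°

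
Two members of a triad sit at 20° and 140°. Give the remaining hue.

A triad spaces three hues 120° apart.
The full set is {20°, 140°, 260°}.

260°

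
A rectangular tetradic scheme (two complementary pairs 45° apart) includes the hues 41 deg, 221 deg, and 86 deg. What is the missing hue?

A rectangular tetradic uses two complementary pairs 45° apart: offsets 0°, 45°, 180°, 225°.
Among {41°, 86°, 221°}, 41° and 221° are a 180° pair.
The remaining hue 86° needs its own complement: 86 + 180 = 266°

266°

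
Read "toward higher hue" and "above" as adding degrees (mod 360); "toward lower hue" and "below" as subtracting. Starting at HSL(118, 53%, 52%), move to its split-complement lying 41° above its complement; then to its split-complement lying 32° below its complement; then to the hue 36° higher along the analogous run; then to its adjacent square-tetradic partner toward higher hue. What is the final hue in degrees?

253°

118 + 221 = 339°   (split-comp 41° ↑)
339 + 148 = 487 → 487 − 360 = 127°   (split-comp 32° ↓)
127 + 36 = 163°   (analog 36° ↑)
163 + 90 = 253°   (square ↑)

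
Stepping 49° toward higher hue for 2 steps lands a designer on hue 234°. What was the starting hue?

2 steps of 49° (toward higher hue) give a net shift of +98°.
Start = end − shift: 234 − 98 = 136°

136°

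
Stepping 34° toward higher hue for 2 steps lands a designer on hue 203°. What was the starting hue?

2 steps of 34° (toward higher hue) give a net shift of +68°.
Start = end − shift: 203 − 68 = 135°

135°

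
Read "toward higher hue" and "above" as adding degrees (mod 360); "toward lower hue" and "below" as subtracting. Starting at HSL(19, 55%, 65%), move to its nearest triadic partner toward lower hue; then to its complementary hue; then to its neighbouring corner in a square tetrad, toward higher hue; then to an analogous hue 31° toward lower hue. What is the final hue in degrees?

138°

19 − 120 = -101 → -101 + 360 = 259°   (triadic ↓)
259 + 180 = 439 → 439 − 360 = 79°   (complement)
79 + 90 = 169°   (square ↑)
169 − 31 = 138°   (analog 31° ↓)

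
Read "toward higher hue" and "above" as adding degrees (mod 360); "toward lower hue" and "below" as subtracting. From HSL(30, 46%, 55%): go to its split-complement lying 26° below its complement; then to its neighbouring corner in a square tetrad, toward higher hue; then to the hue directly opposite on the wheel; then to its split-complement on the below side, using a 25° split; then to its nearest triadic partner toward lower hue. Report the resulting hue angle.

129°

30 + 154 = 184°   (split-comp 26° ↓)
184 + 90 = 274°   (square ↑)
274 + 180 = 454 → 454 − 360 = 94°   (complement)
94 + 155 = 249°   (split-comp 25° ↓)
249 − 120 = 129°   (triadic ↓)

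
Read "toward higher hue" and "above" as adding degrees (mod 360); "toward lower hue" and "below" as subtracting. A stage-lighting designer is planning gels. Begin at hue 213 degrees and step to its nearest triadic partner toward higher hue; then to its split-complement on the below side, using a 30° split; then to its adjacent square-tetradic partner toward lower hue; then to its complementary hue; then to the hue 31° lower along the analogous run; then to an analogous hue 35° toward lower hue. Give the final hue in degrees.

147°

213 + 120 = 333°   (triadic ↑)
333 + 150 = 483 → 483 − 360 = 123°   (split-comp 30° ↓)
123 − 90 = 33°   (square ↓)
33 + 180 = 213°   (complement)
213 − 31 = 182°   (analog 31° ↓)
182 − 35 = 147°   (analog 35° ↓)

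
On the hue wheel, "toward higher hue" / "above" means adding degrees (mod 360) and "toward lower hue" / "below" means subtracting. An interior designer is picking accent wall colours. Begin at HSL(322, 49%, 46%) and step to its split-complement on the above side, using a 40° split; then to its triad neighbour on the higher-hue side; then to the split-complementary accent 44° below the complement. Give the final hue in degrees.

split-comp 40° ↑ +220°: 322 + 220 = 542 → 542 − 360 = 182°
triadic ↑ +120°: 182 + 120 = 302°
split-comp 44° ↓ +136°: 302 + 136 = 438 → 438 − 360 = 78°

78°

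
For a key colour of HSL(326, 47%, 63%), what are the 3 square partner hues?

56°, 146°, and 236°

326 + 90 = 416 → 416 − 360 = 56°
326 + 180 = 506 → 506 − 360 = 146°
326 + 270 = 596 → 596 − 360 = 236°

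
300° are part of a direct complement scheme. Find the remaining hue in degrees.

The complement sits 180° across the wheel.
The full set through 300° is {120°, 300°}.
Given {300°}, the missing hue is 120°.

120°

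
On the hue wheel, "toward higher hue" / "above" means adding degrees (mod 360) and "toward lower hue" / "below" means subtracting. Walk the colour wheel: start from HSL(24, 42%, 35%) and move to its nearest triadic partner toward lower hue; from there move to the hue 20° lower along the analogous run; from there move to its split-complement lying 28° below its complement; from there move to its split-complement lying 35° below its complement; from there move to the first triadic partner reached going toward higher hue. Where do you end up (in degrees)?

301°

triadic ↓ −120°: 24 − 120 = -96 → -96 + 360 = 264°
analog 20° ↓ −20°: 264 − 20 = 244°
split-comp 28° ↓ +152°: 244 + 152 = 396 → 396 − 360 = 36°
split-comp 35° ↓ +145°: 36 + 145 = 181°
triadic ↑ +120°: 181 + 120 = 301°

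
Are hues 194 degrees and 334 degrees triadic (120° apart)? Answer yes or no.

Angular distance: |194 − 334| = 140 = 140°.
Triadic (120° apart) requires 120°.

no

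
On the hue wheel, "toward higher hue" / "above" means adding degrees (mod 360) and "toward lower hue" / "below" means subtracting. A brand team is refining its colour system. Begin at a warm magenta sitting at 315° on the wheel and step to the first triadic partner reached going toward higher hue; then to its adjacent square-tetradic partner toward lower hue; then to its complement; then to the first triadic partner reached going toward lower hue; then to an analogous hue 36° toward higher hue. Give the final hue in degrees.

triadic ↑ +120°: 315 + 120 = 435 → 435 − 360 = 75°
square ↓ −90°: 75 − 90 = -15 → -15 + 360 = 345°
complement +180°: 345 + 180 = 525 → 525 − 360 = 165°
triadic ↓ −120°: 165 − 120 = 45°
analog 36° ↑ +36°: 45 + 36 = 81°

81°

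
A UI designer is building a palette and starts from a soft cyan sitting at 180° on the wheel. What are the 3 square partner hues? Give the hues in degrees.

270°, 0°, 90°

A square tetradic scheme places four hues every 90°.
180 + 90 = 270°
180 + 180 = 360 → 360 − 360 = 0°
180 + 270 = 450 → 450 − 360 = 90°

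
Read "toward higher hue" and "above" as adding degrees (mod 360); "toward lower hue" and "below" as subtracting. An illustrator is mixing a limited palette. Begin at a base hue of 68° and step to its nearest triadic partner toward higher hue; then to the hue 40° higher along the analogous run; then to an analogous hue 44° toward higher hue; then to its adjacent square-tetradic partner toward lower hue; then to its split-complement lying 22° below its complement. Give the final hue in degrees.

+120° (triadic ↑): 68 + 120 = 188°
+40° (analog 40° ↑): 188 + 40 = 228°
+44° (analog 44° ↑): 228 + 44 = 272°
−90° (square ↓): 272 − 90 = 182°
+158° (split-comp 22° ↓): 182 + 158 = 340°

340°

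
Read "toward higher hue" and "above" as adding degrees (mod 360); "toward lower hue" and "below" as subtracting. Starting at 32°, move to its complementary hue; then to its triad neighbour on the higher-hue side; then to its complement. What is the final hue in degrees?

152°

32 + 180 = 212°   (complement)
212 + 120 = 332°   (triadic ↑)
332 + 180 = 512 → 512 − 360 = 152°   (complement)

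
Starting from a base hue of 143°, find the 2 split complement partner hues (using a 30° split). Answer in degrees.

293° and 353°

Complement of 143°: 143 + 180 = 323°
323 − 30 = 293°
323 + 30 = 353°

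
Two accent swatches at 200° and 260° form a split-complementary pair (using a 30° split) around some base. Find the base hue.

50°

The accents sit 30° either side of the complement, so the complement is their short-arc midpoint on the wheel.
Short-arc midpoint of 200° and 260°: 230°.
Base is 180° from the complement: 230 − 180 = 50°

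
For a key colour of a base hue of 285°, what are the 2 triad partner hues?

45° and 165°

A triad places three hues 120° apart.
285 + 120 = 405 → 405 − 360 = 45°
285 + 240 = 525 → 525 − 360 = 165°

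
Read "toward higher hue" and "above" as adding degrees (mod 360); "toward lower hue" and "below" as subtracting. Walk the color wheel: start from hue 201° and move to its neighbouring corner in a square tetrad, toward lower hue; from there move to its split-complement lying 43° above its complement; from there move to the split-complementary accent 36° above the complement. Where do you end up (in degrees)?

190°

−90° (square ↓): 201 − 90 = 111°
+223° (split-comp 43° ↑): 111 + 223 = 334°
+216° (split-comp 36° ↑): 334 + 216 = 550 → 550 − 360 = 190°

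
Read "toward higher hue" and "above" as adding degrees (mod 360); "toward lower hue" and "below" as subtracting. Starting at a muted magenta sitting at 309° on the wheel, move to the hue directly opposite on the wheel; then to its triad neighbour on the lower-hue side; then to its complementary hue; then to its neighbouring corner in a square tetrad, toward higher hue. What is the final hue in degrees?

+180° (complement): 309 + 180 = 489 → 489 − 360 = 129°
−120° (triadic ↓): 129 − 120 = 9°
+180° (complement): 9 + 180 = 189°
+90° (square ↑): 189 + 90 = 279°

279°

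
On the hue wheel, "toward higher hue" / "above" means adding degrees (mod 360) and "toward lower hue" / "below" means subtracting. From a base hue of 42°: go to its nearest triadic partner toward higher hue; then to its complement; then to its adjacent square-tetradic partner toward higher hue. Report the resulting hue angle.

72°

triadic ↑ +120°: 42 + 120 = 162°
complement +180°: 162 + 180 = 342°
square ↑ +90°: 342 + 90 = 432 → 432 − 360 = 72°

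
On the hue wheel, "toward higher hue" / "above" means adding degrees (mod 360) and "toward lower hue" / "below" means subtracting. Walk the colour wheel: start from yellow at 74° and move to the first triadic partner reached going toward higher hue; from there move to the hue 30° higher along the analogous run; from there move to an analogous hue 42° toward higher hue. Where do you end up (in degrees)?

+120° (triadic ↑): 74 + 120 = 194°
+30° (analog 30° ↑): 194 + 30 = 224°
+42° (analog 42° ↑): 224 + 42 = 266°

266°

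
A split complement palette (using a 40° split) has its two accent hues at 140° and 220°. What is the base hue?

0°

The accents sit 40° either side of the complement, so the complement is their short-arc midpoint on the wheel.
Short-arc midpoint of 140° and 220°: 180°.
Base is 180° from the complement: 180 − 180 = 0°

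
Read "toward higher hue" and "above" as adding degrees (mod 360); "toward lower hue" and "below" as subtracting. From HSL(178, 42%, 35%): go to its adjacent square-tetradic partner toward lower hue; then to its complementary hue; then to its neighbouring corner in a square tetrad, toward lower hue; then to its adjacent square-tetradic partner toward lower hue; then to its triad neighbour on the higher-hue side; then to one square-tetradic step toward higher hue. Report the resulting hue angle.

square ↓ −90°: 178 − 90 = 88°
complement +180°: 88 + 180 = 268°
square ↓ −90°: 268 − 90 = 178°
square ↓ −90°: 178 − 90 = 88°
triadic ↑ +120°: 88 + 120 = 208°
square ↑ +90°: 208 + 90 = 298°

298°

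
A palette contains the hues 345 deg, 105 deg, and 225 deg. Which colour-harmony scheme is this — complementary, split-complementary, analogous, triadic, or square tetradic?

triadic

Sort the hues: 105°, 225°, 345°.
Successive gaps around the wheel: 120°, 120°, 120°.
Three hues equally spaced 120° apart form a triad.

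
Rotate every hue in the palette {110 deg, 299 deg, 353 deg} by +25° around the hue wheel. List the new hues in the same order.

110 + 25 = 135°
299 + 25 = 324°
353 + 25 = 378 → 378 − 360 = 18°

135°, 324°, 18°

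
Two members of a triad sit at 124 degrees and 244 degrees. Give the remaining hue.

4°

A triad spaces three hues 120° apart.
The full set is {4°, 124°, 244°}.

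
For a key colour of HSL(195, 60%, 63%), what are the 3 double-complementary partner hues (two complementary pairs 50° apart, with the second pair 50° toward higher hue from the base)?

245°, 15° and 65°

A rectangular tetradic uses two complementary pairs 50° apart: offsets 0°, 50°, 180°, 230°.
195 + 50 = 245°
195 + 180 = 375 → 375 − 360 = 15°
195 + 230 = 425 → 425 − 360 = 65°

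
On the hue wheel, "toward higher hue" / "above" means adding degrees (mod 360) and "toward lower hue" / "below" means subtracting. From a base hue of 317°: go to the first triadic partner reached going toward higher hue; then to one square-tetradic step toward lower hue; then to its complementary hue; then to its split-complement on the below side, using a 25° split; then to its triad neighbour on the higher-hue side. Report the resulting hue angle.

82°

triadic ↑ +120°: 317 + 120 = 437 → 437 − 360 = 77°
square ↓ −90°: 77 − 90 = -13 → -13 + 360 = 347°
complement +180°: 347 + 180 = 527 → 527 − 360 = 167°
split-comp 25° ↓ +155°: 167 + 155 = 322°
triadic ↑ +120°: 322 + 120 = 442 → 442 − 360 = 82°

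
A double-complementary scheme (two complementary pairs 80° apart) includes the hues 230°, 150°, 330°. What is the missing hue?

50°

A rectangular tetradic uses two complementary pairs 80° apart: offsets 0°, 80°, 180°, 260°.
Among {150°, 230°, 330°}, 330° and 150° are a 180° pair.
The remaining hue 230° needs its own complement: 230 + 180 = 410 → 410 − 360 = 50°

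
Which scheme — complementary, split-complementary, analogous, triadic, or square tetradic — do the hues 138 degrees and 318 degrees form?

Sort the hues: 138°, 318°.
Successive gaps around the wheel: 180°, 180°.
Two hues 180° apart are complementary.

complementary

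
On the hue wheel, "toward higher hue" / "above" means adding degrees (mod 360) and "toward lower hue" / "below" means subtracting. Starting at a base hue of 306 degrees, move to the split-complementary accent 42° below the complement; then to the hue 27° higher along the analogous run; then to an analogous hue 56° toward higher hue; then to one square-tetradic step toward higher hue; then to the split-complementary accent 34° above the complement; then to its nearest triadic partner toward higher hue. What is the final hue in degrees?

231°

306 + 138 = 444 → 444 − 360 = 84°   (split-comp 42° ↓)
84 + 27 = 111°   (analog 27° ↑)
111 + 56 = 167°   (analog 56° ↑)
167 + 90 = 257°   (square ↑)
257 + 214 = 471 → 471 − 360 = 111°   (split-comp 34° ↑)
111 + 120 = 231°   (triadic ↑)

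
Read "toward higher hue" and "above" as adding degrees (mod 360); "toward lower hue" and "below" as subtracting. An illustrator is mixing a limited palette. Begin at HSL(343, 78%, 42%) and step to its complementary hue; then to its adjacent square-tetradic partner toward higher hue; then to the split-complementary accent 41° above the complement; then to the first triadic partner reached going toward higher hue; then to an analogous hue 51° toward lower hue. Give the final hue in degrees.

+180° (complement): 343 + 180 = 523 → 523 − 360 = 163°
+90° (square ↑): 163 + 90 = 253°
+221° (split-comp 41° ↑): 253 + 221 = 474 → 474 − 360 = 114°
+120° (triadic ↑): 114 + 120 = 234°
−51° (analog 51° ↓): 234 − 51 = 183°

183°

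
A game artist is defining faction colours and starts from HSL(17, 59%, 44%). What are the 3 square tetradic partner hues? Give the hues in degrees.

A square tetradic scheme places four hues every 90°.
17 + 90 = 107°
17 + 180 = 197°
17 + 270 = 287°

107°, 197° and 287°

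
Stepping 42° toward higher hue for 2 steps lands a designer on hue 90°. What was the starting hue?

2 steps of 42° (toward higher hue) give a net shift of +84°.
Start = end − shift: 90 − 84 = 6°

6°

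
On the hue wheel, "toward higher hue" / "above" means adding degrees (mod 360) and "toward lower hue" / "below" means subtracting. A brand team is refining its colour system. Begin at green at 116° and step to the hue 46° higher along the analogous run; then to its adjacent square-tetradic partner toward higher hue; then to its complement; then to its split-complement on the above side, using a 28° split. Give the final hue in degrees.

280°

analog 46° ↑ +46°: 116 + 46 = 162°
square ↑ +90°: 162 + 90 = 252°
complement +180°: 252 + 180 = 432 → 432 − 360 = 72°
split-comp 28° ↑ +208°: 72 + 208 = 280°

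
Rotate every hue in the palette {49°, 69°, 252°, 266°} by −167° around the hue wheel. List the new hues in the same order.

49 − 167 = -118 → -118 + 360 = 242°
69 − 167 = -98 → -98 + 360 = 262°
252 − 167 = 85°
266 − 167 = 99°

242°, 262°, 85°, 99°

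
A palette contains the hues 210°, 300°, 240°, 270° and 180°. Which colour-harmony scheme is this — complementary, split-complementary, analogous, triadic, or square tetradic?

analogous

Sort the hues: 180°, 210°, 240°, 270°, 300°.
Successive gaps around the wheel: 30°, 30°, 30°, 30°, 240°.
A run of hues at equal small steps (30°) with one large closing gap is an analogous group.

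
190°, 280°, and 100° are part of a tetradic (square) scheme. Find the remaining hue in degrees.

10°

A square tetradic scheme places four hues every 90°.
The full set through 100° is {10°, 100°, 190°, 280°}.
Given {100°, 190°, 280°}, the missing hue is 10°.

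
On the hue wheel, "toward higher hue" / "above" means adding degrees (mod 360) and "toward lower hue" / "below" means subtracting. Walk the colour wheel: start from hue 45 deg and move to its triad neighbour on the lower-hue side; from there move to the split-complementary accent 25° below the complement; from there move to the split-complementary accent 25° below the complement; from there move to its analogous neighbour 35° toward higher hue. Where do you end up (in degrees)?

270°

−120° (triadic ↓): 45 − 120 = -75 → -75 + 360 = 285°
+155° (split-comp 25° ↓): 285 + 155 = 440 → 440 − 360 = 80°
+155° (split-comp 25° ↓): 80 + 155 = 235°
+35° (analog 35° ↑): 235 + 35 = 270°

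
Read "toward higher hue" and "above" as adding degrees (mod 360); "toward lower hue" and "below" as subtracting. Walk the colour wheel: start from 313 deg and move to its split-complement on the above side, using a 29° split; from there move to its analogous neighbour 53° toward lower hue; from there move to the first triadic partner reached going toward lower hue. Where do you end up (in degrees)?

split-comp 29° ↑ +209°: 313 + 209 = 522 → 522 − 360 = 162°
analog 53° ↓ −53°: 162 − 53 = 109°
triadic ↓ −120°: 109 − 120 = -11 → -11 + 360 = 349°

349°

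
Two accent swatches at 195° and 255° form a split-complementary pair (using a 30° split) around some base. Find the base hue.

45°

The accents sit 30° either side of the complement, so the complement is their short-arc midpoint on the wheel.
Short-arc midpoint of 195° and 255°: 225°.
Base is 180° from the complement: 225 − 180 = 45°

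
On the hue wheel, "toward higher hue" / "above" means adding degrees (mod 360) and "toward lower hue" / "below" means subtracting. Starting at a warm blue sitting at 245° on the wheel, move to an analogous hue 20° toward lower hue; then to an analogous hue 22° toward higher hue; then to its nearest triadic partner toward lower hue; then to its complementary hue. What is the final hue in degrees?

307°

analog 20° ↓ −20°: 245 − 20 = 225°
analog 22° ↑ +22°: 225 + 22 = 247°
triadic ↓ −120°: 247 − 120 = 127°
complement +180°: 127 + 180 = 307°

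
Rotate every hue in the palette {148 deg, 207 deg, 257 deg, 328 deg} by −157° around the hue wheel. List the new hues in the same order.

351°, 50°, 100°, 171°

148 − 157 = -9 → -9 + 360 = 351°
207 − 157 = 50°
257 − 157 = 100°
328 − 157 = 171°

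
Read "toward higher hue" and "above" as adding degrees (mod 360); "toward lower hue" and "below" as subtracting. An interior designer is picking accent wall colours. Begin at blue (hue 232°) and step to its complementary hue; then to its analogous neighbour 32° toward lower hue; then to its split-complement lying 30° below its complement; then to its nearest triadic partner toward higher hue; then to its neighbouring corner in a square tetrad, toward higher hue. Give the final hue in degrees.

232 + 180 = 412 → 412 − 360 = 52°   (complement)
52 − 32 = 20°   (analog 32° ↓)
20 + 150 = 170°   (split-comp 30° ↓)
170 + 120 = 290°   (triadic ↑)
290 + 90 = 380 → 380 − 360 = 20°   (square ↑)

20°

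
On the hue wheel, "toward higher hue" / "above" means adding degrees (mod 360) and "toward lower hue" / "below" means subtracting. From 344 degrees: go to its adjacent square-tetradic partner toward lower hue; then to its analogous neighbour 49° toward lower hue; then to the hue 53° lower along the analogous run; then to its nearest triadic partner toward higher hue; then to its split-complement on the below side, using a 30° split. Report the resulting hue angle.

62°

square ↓ −90°: 344 − 90 = 254°
analog 49° ↓ −49°: 254 − 49 = 205°
analog 53° ↓ −53°: 205 − 53 = 152°
triadic ↑ +120°: 152 + 120 = 272°
split-comp 30° ↓ +150°: 272 + 150 = 422 → 422 − 360 = 62°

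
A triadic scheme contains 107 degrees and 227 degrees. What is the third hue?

A triad spaces three hues 120° apart.
The full set is {107°, 227°, 347°}.

347°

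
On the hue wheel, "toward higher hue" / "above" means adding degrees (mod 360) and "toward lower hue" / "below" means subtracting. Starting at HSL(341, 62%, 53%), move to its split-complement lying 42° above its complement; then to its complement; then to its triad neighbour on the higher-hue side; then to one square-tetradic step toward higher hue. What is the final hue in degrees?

split-comp 42° ↑ +222°: 341 + 222 = 563 → 563 − 360 = 203°
complement +180°: 203 + 180 = 383 → 383 − 360 = 23°
triadic ↑ +120°: 23 + 120 = 143°
square ↑ +90°: 143 + 90 = 233°

233°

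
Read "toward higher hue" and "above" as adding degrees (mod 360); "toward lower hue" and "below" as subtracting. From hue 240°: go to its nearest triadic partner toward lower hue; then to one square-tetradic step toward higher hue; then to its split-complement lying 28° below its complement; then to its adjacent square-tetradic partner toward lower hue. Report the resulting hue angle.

240 − 120 = 120°   (triadic ↓)
120 + 90 = 210°   (square ↑)
210 + 152 = 362 → 362 − 360 = 2°   (split-comp 28° ↓)
2 − 90 = -88 → -88 + 360 = 272°   (square ↓)

272°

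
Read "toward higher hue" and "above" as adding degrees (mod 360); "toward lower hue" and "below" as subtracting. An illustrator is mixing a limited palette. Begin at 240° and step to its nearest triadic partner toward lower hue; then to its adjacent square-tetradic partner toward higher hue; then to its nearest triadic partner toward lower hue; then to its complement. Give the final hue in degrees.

−120° (triadic ↓): 240 − 120 = 120°
+90° (square ↑): 120 + 90 = 210°
−120° (triadic ↓): 210 − 120 = 90°
+180° (complement): 90 + 180 = 270°

270°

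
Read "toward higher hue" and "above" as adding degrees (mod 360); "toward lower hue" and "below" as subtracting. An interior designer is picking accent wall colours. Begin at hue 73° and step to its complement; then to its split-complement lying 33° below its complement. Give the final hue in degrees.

40°

73 + 180 = 253°   (complement)
253 + 147 = 400 → 400 − 360 = 40°   (split-comp 33° ↓)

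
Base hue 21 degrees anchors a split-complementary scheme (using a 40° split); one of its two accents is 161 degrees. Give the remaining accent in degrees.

Split-complementary hues sit 40° either side of the complement.
Complement of the base 21°: 21 + 180 = 201°
The given accent 161° is 40° one side of 201°; the other accent sits 40° the other side: 201 + 40 = 241°

241°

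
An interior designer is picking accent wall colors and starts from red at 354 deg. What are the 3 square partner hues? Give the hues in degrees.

A square tetradic scheme places four hues every 90°.
354 + 90 = 444 → 444 − 360 = 84°
354 + 180 = 534 → 534 − 360 = 174°
354 + 270 = 624 → 624 − 360 = 264°

84°, 174°, and 264°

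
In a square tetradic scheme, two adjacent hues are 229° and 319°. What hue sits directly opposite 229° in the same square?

49°

A square tetradic scheme places four hues 90° apart; opposite corners are 180° apart.
229 + 180 = 409 → 409 − 360 = 49°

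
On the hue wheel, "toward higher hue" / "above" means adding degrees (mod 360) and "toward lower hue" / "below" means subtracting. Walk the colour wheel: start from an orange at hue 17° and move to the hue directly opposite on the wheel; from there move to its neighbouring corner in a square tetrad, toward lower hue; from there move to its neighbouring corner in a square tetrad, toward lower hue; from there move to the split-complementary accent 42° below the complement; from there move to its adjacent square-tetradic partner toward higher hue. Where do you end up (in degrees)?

245°

complement +180°: 17 + 180 = 197°
square ↓ −90°: 197 − 90 = 107°
square ↓ −90°: 107 − 90 = 17°
split-comp 42° ↓ +138°: 17 + 138 = 155°
square ↑ +90°: 155 + 90 = 245°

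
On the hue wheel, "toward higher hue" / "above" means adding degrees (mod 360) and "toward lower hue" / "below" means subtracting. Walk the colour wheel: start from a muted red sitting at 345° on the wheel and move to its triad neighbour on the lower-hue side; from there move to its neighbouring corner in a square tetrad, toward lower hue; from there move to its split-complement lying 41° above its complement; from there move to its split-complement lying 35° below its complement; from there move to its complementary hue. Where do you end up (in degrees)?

321°

−120° (triadic ↓): 345 − 120 = 225°
−90° (square ↓): 225 − 90 = 135°
+221° (split-comp 41° ↑): 135 + 221 = 356°
+145° (split-comp 35° ↓): 356 + 145 = 501 → 501 − 360 = 141°
+180° (complement): 141 + 180 = 321°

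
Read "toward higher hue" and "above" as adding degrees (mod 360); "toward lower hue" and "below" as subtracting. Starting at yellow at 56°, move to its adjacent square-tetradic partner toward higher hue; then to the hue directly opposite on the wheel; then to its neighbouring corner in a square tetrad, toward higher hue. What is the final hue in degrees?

square ↑ +90°: 56 + 90 = 146°
complement +180°: 146 + 180 = 326°
square ↑ +90°: 326 + 90 = 416 → 416 − 360 = 56°

56°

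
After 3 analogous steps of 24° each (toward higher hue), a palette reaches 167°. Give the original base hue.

95°

3 steps of 24° (toward higher hue) give a net shift of +72°.
Start = end − shift: 167 − 72 = 95°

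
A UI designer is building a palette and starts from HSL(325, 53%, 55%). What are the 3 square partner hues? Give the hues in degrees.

A square tetradic scheme places four hues every 90°.
325 + 90 = 415 → 415 − 360 = 55°
325 + 180 = 505 → 505 − 360 = 145°
325 + 270 = 595 → 595 − 360 = 235°

55°, 145°, and 235°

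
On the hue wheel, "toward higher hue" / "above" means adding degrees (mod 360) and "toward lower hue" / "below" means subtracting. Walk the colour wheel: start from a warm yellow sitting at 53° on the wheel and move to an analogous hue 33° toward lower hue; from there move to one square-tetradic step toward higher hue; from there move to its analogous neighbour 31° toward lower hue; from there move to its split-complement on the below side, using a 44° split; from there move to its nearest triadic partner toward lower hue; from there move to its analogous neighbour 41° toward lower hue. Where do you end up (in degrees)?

54°

analog 33° ↓ −33°: 53 − 33 = 20°
square ↑ +90°: 20 + 90 = 110°
analog 31° ↓ −31°: 110 − 31 = 79°
split-comp 44° ↓ +136°: 79 + 136 = 215°
triadic ↓ −120°: 215 − 120 = 95°
analog 41° ↓ −41°: 95 − 41 = 54°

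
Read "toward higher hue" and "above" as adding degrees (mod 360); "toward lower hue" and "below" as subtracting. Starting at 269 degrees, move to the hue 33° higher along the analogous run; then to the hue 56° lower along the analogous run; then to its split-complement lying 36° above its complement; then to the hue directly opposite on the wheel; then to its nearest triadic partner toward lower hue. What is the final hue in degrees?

162°

+33° (analog 33° ↑): 269 + 33 = 302°
−56° (analog 56° ↓): 302 − 56 = 246°
+216° (split-comp 36° ↑): 246 + 216 = 462 → 462 − 360 = 102°
+180° (complement): 102 + 180 = 282°
−120° (triadic ↓): 282 − 120 = 162°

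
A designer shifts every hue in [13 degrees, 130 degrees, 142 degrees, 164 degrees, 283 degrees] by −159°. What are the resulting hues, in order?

13 − 159 = -146 → -146 + 360 = 214°
130 − 159 = -29 → -29 + 360 = 331°
142 − 159 = -17 → -17 + 360 = 343°
164 − 159 = 5°
283 − 159 = 124°

214°, 331°, 343°, 5°, 124°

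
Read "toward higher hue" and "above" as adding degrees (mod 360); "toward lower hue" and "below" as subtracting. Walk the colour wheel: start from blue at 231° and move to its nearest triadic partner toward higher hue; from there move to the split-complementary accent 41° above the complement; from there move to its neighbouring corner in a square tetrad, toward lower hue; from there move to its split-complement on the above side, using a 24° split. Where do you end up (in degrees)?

326°

231 + 120 = 351°   (triadic ↑)
351 + 221 = 572 → 572 − 360 = 212°   (split-comp 41° ↑)
212 − 90 = 122°   (square ↓)
122 + 204 = 326°   (split-comp 24° ↑)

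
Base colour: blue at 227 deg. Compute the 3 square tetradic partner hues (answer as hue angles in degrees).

A square tetradic scheme places four hues every 90°.
227 + 90 = 317°
227 + 180 = 407 → 407 − 360 = 47°
227 + 270 = 497 → 497 − 360 = 137°

317°, 47°, 137°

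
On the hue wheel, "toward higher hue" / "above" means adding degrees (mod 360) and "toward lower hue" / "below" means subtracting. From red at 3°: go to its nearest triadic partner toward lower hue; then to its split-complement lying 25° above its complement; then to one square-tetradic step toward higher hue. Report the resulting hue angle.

178°

triadic ↓ −120°: 3 − 120 = -117 → -117 + 360 = 243°
split-comp 25° ↑ +205°: 243 + 205 = 448 → 448 − 360 = 88°
square ↑ +90°: 88 + 90 = 178°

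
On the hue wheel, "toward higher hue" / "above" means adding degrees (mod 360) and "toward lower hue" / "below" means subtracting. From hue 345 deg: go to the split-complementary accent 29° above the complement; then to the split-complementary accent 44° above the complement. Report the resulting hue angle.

58°

+209° (split-comp 29° ↑): 345 + 209 = 554 → 554 − 360 = 194°
+224° (split-comp 44° ↑): 194 + 224 = 418 → 418 − 360 = 58°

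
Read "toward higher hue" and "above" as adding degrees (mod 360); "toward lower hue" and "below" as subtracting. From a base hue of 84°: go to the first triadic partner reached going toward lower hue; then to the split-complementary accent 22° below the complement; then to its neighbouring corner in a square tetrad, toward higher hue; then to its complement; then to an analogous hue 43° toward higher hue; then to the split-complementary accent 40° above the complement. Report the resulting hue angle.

295°

triadic ↓ −120°: 84 − 120 = -36 → -36 + 360 = 324°
split-comp 22° ↓ +158°: 324 + 158 = 482 → 482 − 360 = 122°
square ↑ +90°: 122 + 90 = 212°
complement +180°: 212 + 180 = 392 → 392 − 360 = 32°
analog 43° ↑ +43°: 32 + 43 = 75°
split-comp 40° ↑ +220°: 75 + 220 = 295°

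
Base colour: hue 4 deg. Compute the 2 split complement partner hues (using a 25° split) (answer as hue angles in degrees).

Split-complementary hues sit 25° either side of the complement.
Complement of 4 deg: 4 + 180 = 184°
184 − 25 = 159°
184 + 25 = 209°

159° and 209°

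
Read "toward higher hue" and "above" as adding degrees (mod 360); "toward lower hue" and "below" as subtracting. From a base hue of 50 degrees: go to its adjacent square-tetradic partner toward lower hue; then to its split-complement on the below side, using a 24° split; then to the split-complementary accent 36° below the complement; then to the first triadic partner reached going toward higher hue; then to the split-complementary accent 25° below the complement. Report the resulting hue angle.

175°

square ↓ −90°: 50 − 90 = -40 → -40 + 360 = 320°
split-comp 24° ↓ +156°: 320 + 156 = 476 → 476 − 360 = 116°
split-comp 36° ↓ +144°: 116 + 144 = 260°
triadic ↑ +120°: 260 + 120 = 380 → 380 − 360 = 20°
split-comp 25° ↓ +155°: 20 + 155 = 175°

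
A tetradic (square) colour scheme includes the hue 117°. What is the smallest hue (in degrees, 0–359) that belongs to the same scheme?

A square tetradic scheme places four hues every 90°.
The full set through 117° is {27°, 117°, 207°, 297°}.

27°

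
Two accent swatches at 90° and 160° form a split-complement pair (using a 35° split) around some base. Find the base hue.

The accents sit 35° either side of the complement, so the complement is their short-arc midpoint on the wheel.
Short-arc midpoint of 90° and 160°: 125°.
Base is 180° from the complement: 125 − 180 = -55 → -55 + 360 = 305°

305°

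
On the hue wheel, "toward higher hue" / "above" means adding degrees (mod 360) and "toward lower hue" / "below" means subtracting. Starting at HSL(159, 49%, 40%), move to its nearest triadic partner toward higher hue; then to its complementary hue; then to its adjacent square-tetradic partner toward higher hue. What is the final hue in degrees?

159 + 120 = 279°   (triadic ↑)
279 + 180 = 459 → 459 − 360 = 99°   (complement)
99 + 90 = 189°   (square ↑)

189°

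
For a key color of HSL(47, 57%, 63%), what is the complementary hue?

227°

The complement sits 180° across the wheel.
47 + 180 = 227°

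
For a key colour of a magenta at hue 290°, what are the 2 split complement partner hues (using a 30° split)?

Split-complementary hues sit 30° either side of the complement.
Complement of 290°: 290 + 180 = 470 → 470 − 360 = 110°
110 − 30 = 80°
110 + 30 = 140°

80° and 140°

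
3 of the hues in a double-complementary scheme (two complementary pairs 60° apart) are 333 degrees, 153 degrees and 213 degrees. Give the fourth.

A rectangular tetradic uses two complementary pairs 60° apart: offsets 0°, 60°, 180°, 240°.
Among {153°, 213°, 333°}, 153° and 333° are a 180° pair.
The remaining hue 213° needs its own complement: 213 + 180 = 393 → 393 − 360 = 33°

33°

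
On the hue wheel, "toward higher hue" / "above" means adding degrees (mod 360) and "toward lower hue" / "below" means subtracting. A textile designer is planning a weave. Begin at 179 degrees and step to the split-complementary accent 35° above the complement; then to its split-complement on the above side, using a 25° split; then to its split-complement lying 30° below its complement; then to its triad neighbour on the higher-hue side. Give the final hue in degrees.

179 + 215 = 394 → 394 − 360 = 34°   (split-comp 35° ↑)
34 + 205 = 239°   (split-comp 25° ↑)
239 + 150 = 389 → 389 − 360 = 29°   (split-comp 30° ↓)
29 + 120 = 149°   (triadic ↑)

149°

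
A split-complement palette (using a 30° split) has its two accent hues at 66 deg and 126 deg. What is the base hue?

276°

The accents sit 30° either side of the complement, so the complement is their short-arc midpoint on the wheel.
Short-arc midpoint of 66° and 126°: 96°.
Base is 180° from the complement: 96 − 180 = -84 → -84 + 360 = 276°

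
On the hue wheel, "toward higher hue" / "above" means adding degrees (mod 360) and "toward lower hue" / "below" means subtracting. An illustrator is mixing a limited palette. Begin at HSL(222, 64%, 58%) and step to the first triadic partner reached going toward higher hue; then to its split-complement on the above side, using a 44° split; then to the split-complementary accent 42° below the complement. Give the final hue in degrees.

222 + 120 = 342°   (triadic ↑)
342 + 224 = 566 → 566 − 360 = 206°   (split-comp 44° ↑)
206 + 138 = 344°   (split-comp 42° ↓)

344°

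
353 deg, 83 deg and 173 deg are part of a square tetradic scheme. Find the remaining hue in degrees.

A square tetradic scheme places four hues every 90°.
The full set through 83° is {83°, 173°, 263°, 353°}.
Given {83°, 173°, 353°}, the missing hue is 263°.

263°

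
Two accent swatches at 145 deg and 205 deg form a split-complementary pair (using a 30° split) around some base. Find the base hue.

The accents sit 30° either side of the complement, so the complement is their short-arc midpoint on the wheel.
Short-arc midpoint of 145° and 205°: 175°.
Base is 180° from the complement: 175 − 180 = -5 → -5 + 360 = 355°

355°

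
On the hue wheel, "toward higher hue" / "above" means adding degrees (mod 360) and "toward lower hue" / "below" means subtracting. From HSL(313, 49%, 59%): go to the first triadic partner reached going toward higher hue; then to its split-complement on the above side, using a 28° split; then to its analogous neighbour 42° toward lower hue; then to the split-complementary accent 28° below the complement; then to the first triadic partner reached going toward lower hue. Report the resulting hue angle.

271°

+120° (triadic ↑): 313 + 120 = 433 → 433 − 360 = 73°
+208° (split-comp 28° ↑): 73 + 208 = 281°
−42° (analog 42° ↓): 281 − 42 = 239°
+152° (split-comp 28° ↓): 239 + 152 = 391 → 391 − 360 = 31°
−120° (triadic ↓): 31 − 120 = -89 → -89 + 360 = 271°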